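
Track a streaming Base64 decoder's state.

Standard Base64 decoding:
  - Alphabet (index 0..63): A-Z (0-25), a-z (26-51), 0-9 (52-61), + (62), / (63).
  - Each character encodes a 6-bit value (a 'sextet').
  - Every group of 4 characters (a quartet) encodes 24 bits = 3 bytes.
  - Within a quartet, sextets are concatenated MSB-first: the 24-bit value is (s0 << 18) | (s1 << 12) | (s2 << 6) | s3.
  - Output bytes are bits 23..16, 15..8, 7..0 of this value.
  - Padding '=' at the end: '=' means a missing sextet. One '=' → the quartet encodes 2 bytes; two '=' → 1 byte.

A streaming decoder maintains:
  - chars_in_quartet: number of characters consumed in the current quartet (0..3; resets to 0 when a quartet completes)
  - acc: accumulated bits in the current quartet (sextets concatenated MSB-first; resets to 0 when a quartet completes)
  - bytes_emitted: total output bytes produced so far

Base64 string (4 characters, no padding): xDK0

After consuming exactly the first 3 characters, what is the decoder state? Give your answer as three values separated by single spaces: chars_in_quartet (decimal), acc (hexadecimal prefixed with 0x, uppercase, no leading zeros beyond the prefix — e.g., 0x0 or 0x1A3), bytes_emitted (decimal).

After char 0 ('x'=49): chars_in_quartet=1 acc=0x31 bytes_emitted=0
After char 1 ('D'=3): chars_in_quartet=2 acc=0xC43 bytes_emitted=0
After char 2 ('K'=10): chars_in_quartet=3 acc=0x310CA bytes_emitted=0

Answer: 3 0x310CA 0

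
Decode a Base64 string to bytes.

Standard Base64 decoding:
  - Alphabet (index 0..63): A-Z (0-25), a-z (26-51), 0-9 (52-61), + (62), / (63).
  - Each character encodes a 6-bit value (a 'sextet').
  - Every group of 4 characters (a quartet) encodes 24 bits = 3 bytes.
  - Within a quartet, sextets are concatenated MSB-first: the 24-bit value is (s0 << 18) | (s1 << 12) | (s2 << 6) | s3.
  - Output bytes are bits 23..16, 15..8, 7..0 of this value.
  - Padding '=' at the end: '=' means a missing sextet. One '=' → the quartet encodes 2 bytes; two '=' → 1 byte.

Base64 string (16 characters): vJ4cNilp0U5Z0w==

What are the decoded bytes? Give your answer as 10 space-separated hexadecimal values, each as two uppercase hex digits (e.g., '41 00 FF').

After char 0 ('v'=47): chars_in_quartet=1 acc=0x2F bytes_emitted=0
After char 1 ('J'=9): chars_in_quartet=2 acc=0xBC9 bytes_emitted=0
After char 2 ('4'=56): chars_in_quartet=3 acc=0x2F278 bytes_emitted=0
After char 3 ('c'=28): chars_in_quartet=4 acc=0xBC9E1C -> emit BC 9E 1C, reset; bytes_emitted=3
After char 4 ('N'=13): chars_in_quartet=1 acc=0xD bytes_emitted=3
After char 5 ('i'=34): chars_in_quartet=2 acc=0x362 bytes_emitted=3
After char 6 ('l'=37): chars_in_quartet=3 acc=0xD8A5 bytes_emitted=3
After char 7 ('p'=41): chars_in_quartet=4 acc=0x362969 -> emit 36 29 69, reset; bytes_emitted=6
After char 8 ('0'=52): chars_in_quartet=1 acc=0x34 bytes_emitted=6
After char 9 ('U'=20): chars_in_quartet=2 acc=0xD14 bytes_emitted=6
After char 10 ('5'=57): chars_in_quartet=3 acc=0x34539 bytes_emitted=6
After char 11 ('Z'=25): chars_in_quartet=4 acc=0xD14E59 -> emit D1 4E 59, reset; bytes_emitted=9
After char 12 ('0'=52): chars_in_quartet=1 acc=0x34 bytes_emitted=9
After char 13 ('w'=48): chars_in_quartet=2 acc=0xD30 bytes_emitted=9
Padding '==': partial quartet acc=0xD30 -> emit D3; bytes_emitted=10

Answer: BC 9E 1C 36 29 69 D1 4E 59 D3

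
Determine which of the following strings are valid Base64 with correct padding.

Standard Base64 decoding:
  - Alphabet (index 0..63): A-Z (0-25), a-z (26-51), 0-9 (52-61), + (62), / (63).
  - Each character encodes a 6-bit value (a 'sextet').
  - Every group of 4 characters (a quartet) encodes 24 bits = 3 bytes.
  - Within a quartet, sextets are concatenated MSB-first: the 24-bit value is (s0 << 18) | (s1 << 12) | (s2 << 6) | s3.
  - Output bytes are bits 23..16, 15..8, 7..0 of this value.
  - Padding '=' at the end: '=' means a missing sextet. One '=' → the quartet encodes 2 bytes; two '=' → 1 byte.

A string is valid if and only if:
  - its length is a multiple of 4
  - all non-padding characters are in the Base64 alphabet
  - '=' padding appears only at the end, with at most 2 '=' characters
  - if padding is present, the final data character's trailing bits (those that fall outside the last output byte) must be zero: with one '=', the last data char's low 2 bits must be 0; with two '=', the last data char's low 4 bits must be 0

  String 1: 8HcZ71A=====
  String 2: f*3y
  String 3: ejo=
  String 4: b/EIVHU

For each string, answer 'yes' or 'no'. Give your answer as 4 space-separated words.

Answer: no no yes no

Derivation:
String 1: '8HcZ71A=====' → invalid (5 pad chars (max 2))
String 2: 'f*3y' → invalid (bad char(s): ['*'])
String 3: 'ejo=' → valid
String 4: 'b/EIVHU' → invalid (len=7 not mult of 4)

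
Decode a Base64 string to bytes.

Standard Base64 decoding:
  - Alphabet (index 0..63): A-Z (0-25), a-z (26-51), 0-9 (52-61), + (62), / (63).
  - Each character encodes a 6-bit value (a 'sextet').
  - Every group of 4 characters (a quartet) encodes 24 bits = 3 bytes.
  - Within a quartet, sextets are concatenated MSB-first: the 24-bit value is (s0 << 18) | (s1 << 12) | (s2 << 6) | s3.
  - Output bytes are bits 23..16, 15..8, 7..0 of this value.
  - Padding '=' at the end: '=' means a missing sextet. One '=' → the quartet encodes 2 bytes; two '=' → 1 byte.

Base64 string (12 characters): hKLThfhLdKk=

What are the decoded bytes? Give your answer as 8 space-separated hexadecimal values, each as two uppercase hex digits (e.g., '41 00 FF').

Answer: 84 A2 D3 85 F8 4B 74 A9

Derivation:
After char 0 ('h'=33): chars_in_quartet=1 acc=0x21 bytes_emitted=0
After char 1 ('K'=10): chars_in_quartet=2 acc=0x84A bytes_emitted=0
After char 2 ('L'=11): chars_in_quartet=3 acc=0x2128B bytes_emitted=0
After char 3 ('T'=19): chars_in_quartet=4 acc=0x84A2D3 -> emit 84 A2 D3, reset; bytes_emitted=3
After char 4 ('h'=33): chars_in_quartet=1 acc=0x21 bytes_emitted=3
After char 5 ('f'=31): chars_in_quartet=2 acc=0x85F bytes_emitted=3
After char 6 ('h'=33): chars_in_quartet=3 acc=0x217E1 bytes_emitted=3
After char 7 ('L'=11): chars_in_quartet=4 acc=0x85F84B -> emit 85 F8 4B, reset; bytes_emitted=6
After char 8 ('d'=29): chars_in_quartet=1 acc=0x1D bytes_emitted=6
After char 9 ('K'=10): chars_in_quartet=2 acc=0x74A bytes_emitted=6
After char 10 ('k'=36): chars_in_quartet=3 acc=0x1D2A4 bytes_emitted=6
Padding '=': partial quartet acc=0x1D2A4 -> emit 74 A9; bytes_emitted=8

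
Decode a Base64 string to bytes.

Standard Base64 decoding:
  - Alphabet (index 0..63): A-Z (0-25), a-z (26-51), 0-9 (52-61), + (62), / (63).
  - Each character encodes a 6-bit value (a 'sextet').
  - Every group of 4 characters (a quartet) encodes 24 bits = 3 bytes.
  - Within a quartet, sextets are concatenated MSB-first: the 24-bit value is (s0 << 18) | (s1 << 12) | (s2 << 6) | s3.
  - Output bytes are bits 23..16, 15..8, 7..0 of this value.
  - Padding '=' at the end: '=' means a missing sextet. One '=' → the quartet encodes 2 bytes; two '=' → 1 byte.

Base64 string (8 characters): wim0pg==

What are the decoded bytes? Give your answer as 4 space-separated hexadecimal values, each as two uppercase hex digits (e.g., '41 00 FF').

Answer: C2 29 B4 A6

Derivation:
After char 0 ('w'=48): chars_in_quartet=1 acc=0x30 bytes_emitted=0
After char 1 ('i'=34): chars_in_quartet=2 acc=0xC22 bytes_emitted=0
After char 2 ('m'=38): chars_in_quartet=3 acc=0x308A6 bytes_emitted=0
After char 3 ('0'=52): chars_in_quartet=4 acc=0xC229B4 -> emit C2 29 B4, reset; bytes_emitted=3
After char 4 ('p'=41): chars_in_quartet=1 acc=0x29 bytes_emitted=3
After char 5 ('g'=32): chars_in_quartet=2 acc=0xA60 bytes_emitted=3
Padding '==': partial quartet acc=0xA60 -> emit A6; bytes_emitted=4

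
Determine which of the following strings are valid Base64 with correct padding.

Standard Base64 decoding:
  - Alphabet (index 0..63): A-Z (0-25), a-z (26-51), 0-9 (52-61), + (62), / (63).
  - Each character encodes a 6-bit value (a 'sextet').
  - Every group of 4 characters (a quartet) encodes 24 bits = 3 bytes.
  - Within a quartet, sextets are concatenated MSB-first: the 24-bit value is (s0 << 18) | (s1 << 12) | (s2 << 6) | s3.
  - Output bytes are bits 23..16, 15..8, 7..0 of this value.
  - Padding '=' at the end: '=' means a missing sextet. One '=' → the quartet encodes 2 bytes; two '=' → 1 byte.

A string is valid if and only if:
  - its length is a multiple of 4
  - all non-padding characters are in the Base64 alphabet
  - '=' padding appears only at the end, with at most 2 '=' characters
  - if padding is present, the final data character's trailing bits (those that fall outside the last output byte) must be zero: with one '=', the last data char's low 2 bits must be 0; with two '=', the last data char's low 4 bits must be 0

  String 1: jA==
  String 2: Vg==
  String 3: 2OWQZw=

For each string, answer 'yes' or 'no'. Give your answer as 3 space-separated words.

String 1: 'jA==' → valid
String 2: 'Vg==' → valid
String 3: '2OWQZw=' → invalid (len=7 not mult of 4)

Answer: yes yes no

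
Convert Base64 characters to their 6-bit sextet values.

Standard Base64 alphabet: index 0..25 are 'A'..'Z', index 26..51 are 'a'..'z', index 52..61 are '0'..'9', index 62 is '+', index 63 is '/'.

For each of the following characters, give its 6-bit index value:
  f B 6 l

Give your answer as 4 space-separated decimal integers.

'f': a..z range, 26 + ord('f') − ord('a') = 31
'B': A..Z range, ord('B') − ord('A') = 1
'6': 0..9 range, 52 + ord('6') − ord('0') = 58
'l': a..z range, 26 + ord('l') − ord('a') = 37

Answer: 31 1 58 37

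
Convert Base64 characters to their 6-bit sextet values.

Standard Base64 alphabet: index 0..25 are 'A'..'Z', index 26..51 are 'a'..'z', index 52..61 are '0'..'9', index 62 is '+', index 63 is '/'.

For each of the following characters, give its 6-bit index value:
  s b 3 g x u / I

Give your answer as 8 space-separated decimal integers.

's': a..z range, 26 + ord('s') − ord('a') = 44
'b': a..z range, 26 + ord('b') − ord('a') = 27
'3': 0..9 range, 52 + ord('3') − ord('0') = 55
'g': a..z range, 26 + ord('g') − ord('a') = 32
'x': a..z range, 26 + ord('x') − ord('a') = 49
'u': a..z range, 26 + ord('u') − ord('a') = 46
'/': index 63
'I': A..Z range, ord('I') − ord('A') = 8

Answer: 44 27 55 32 49 46 63 8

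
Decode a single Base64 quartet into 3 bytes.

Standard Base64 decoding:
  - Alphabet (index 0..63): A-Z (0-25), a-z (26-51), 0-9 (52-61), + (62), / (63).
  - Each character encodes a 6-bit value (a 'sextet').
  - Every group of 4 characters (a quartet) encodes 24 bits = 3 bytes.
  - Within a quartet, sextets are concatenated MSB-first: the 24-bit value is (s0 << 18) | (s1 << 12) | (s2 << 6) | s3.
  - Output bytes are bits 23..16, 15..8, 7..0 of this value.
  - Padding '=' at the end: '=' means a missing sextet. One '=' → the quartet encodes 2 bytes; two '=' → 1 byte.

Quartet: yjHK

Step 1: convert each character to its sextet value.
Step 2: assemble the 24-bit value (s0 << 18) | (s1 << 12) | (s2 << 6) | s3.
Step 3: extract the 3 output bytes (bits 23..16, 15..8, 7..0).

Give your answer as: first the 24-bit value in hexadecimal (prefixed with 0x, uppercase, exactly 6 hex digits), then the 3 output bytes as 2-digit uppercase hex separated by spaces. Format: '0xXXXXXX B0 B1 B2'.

Answer: 0xCA31CA CA 31 CA

Derivation:
Sextets: y=50, j=35, H=7, K=10
24-bit: (50<<18) | (35<<12) | (7<<6) | 10
      = 0xC80000 | 0x023000 | 0x0001C0 | 0x00000A
      = 0xCA31CA
Bytes: (v>>16)&0xFF=CA, (v>>8)&0xFF=31, v&0xFF=CA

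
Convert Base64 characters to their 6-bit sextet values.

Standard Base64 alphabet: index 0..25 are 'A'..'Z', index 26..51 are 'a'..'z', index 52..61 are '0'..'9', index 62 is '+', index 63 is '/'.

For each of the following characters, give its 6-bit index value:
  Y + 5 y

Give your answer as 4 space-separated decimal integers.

Answer: 24 62 57 50

Derivation:
'Y': A..Z range, ord('Y') − ord('A') = 24
'+': index 62
'5': 0..9 range, 52 + ord('5') − ord('0') = 57
'y': a..z range, 26 + ord('y') − ord('a') = 50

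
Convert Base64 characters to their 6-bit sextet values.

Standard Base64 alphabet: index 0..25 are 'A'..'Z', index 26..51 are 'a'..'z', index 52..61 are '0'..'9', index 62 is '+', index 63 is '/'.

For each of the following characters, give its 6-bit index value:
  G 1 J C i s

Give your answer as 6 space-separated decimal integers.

'G': A..Z range, ord('G') − ord('A') = 6
'1': 0..9 range, 52 + ord('1') − ord('0') = 53
'J': A..Z range, ord('J') − ord('A') = 9
'C': A..Z range, ord('C') − ord('A') = 2
'i': a..z range, 26 + ord('i') − ord('a') = 34
's': a..z range, 26 + ord('s') − ord('a') = 44

Answer: 6 53 9 2 34 44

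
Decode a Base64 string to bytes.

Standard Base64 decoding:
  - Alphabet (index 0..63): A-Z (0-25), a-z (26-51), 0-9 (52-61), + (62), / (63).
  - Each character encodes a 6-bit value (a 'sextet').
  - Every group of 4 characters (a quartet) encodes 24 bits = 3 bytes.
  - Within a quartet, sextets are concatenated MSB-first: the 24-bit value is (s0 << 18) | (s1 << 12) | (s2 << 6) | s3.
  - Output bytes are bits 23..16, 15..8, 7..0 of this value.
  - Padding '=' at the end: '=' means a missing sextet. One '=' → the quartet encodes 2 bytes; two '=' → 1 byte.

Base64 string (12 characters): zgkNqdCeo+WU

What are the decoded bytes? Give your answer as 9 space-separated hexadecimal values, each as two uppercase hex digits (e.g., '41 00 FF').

After char 0 ('z'=51): chars_in_quartet=1 acc=0x33 bytes_emitted=0
After char 1 ('g'=32): chars_in_quartet=2 acc=0xCE0 bytes_emitted=0
After char 2 ('k'=36): chars_in_quartet=3 acc=0x33824 bytes_emitted=0
After char 3 ('N'=13): chars_in_quartet=4 acc=0xCE090D -> emit CE 09 0D, reset; bytes_emitted=3
After char 4 ('q'=42): chars_in_quartet=1 acc=0x2A bytes_emitted=3
After char 5 ('d'=29): chars_in_quartet=2 acc=0xA9D bytes_emitted=3
After char 6 ('C'=2): chars_in_quartet=3 acc=0x2A742 bytes_emitted=3
After char 7 ('e'=30): chars_in_quartet=4 acc=0xA9D09E -> emit A9 D0 9E, reset; bytes_emitted=6
After char 8 ('o'=40): chars_in_quartet=1 acc=0x28 bytes_emitted=6
After char 9 ('+'=62): chars_in_quartet=2 acc=0xA3E bytes_emitted=6
After char 10 ('W'=22): chars_in_quartet=3 acc=0x28F96 bytes_emitted=6
After char 11 ('U'=20): chars_in_quartet=4 acc=0xA3E594 -> emit A3 E5 94, reset; bytes_emitted=9

Answer: CE 09 0D A9 D0 9E A3 E5 94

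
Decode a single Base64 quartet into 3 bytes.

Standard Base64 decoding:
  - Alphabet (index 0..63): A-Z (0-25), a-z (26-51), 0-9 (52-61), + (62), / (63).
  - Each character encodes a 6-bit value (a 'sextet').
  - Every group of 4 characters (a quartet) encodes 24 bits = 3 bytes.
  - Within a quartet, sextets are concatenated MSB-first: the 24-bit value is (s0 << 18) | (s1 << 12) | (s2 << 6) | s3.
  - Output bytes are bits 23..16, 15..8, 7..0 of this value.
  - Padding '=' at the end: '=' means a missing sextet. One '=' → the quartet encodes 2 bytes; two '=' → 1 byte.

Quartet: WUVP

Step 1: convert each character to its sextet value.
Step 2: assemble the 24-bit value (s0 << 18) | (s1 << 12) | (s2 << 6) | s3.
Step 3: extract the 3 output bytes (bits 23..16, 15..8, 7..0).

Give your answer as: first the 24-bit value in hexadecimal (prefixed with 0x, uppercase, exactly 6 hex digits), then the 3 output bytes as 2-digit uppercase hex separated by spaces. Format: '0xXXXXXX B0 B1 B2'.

Sextets: W=22, U=20, V=21, P=15
24-bit: (22<<18) | (20<<12) | (21<<6) | 15
      = 0x580000 | 0x014000 | 0x000540 | 0x00000F
      = 0x59454F
Bytes: (v>>16)&0xFF=59, (v>>8)&0xFF=45, v&0xFF=4F

Answer: 0x59454F 59 45 4F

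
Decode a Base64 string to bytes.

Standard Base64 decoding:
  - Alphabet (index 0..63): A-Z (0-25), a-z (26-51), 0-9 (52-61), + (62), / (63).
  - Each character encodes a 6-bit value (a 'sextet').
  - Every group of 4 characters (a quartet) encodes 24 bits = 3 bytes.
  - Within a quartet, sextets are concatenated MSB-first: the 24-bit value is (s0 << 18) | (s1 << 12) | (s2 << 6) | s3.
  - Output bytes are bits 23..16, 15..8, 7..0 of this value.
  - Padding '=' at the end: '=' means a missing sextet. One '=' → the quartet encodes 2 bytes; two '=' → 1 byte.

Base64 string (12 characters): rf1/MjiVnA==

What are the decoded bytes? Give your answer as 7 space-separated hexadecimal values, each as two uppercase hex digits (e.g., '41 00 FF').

After char 0 ('r'=43): chars_in_quartet=1 acc=0x2B bytes_emitted=0
After char 1 ('f'=31): chars_in_quartet=2 acc=0xADF bytes_emitted=0
After char 2 ('1'=53): chars_in_quartet=3 acc=0x2B7F5 bytes_emitted=0
After char 3 ('/'=63): chars_in_quartet=4 acc=0xADFD7F -> emit AD FD 7F, reset; bytes_emitted=3
After char 4 ('M'=12): chars_in_quartet=1 acc=0xC bytes_emitted=3
After char 5 ('j'=35): chars_in_quartet=2 acc=0x323 bytes_emitted=3
After char 6 ('i'=34): chars_in_quartet=3 acc=0xC8E2 bytes_emitted=3
After char 7 ('V'=21): chars_in_quartet=4 acc=0x323895 -> emit 32 38 95, reset; bytes_emitted=6
After char 8 ('n'=39): chars_in_quartet=1 acc=0x27 bytes_emitted=6
After char 9 ('A'=0): chars_in_quartet=2 acc=0x9C0 bytes_emitted=6
Padding '==': partial quartet acc=0x9C0 -> emit 9C; bytes_emitted=7

Answer: AD FD 7F 32 38 95 9C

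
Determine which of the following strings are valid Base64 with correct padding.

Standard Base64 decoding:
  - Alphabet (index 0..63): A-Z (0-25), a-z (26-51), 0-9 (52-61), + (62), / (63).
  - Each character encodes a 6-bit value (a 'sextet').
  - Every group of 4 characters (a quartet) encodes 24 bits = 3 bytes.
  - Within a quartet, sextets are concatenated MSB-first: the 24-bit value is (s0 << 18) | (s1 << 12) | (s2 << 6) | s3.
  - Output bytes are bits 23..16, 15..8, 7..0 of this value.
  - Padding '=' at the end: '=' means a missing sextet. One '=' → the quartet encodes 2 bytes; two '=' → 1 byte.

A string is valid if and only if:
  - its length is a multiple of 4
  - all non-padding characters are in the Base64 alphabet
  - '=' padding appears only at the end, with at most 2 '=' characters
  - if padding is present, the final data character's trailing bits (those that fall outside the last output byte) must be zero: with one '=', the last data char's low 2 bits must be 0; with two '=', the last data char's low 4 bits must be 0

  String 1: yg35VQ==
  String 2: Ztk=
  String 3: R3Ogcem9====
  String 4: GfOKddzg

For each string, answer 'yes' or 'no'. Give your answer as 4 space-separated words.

String 1: 'yg35VQ==' → valid
String 2: 'Ztk=' → valid
String 3: 'R3Ogcem9====' → invalid (4 pad chars (max 2))
String 4: 'GfOKddzg' → valid

Answer: yes yes no yes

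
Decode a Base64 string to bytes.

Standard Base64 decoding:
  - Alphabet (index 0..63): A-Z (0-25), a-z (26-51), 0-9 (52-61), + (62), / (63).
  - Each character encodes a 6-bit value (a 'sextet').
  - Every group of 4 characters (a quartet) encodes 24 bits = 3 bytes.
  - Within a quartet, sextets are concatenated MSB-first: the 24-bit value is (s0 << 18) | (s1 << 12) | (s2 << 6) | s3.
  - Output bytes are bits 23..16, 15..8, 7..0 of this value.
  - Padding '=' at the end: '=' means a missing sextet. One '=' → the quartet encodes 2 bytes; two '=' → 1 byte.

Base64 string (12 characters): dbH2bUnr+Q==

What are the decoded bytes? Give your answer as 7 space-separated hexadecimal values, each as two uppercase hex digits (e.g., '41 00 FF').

Answer: 75 B1 F6 6D 49 EB F9

Derivation:
After char 0 ('d'=29): chars_in_quartet=1 acc=0x1D bytes_emitted=0
After char 1 ('b'=27): chars_in_quartet=2 acc=0x75B bytes_emitted=0
After char 2 ('H'=7): chars_in_quartet=3 acc=0x1D6C7 bytes_emitted=0
After char 3 ('2'=54): chars_in_quartet=4 acc=0x75B1F6 -> emit 75 B1 F6, reset; bytes_emitted=3
After char 4 ('b'=27): chars_in_quartet=1 acc=0x1B bytes_emitted=3
After char 5 ('U'=20): chars_in_quartet=2 acc=0x6D4 bytes_emitted=3
After char 6 ('n'=39): chars_in_quartet=3 acc=0x1B527 bytes_emitted=3
After char 7 ('r'=43): chars_in_quartet=4 acc=0x6D49EB -> emit 6D 49 EB, reset; bytes_emitted=6
After char 8 ('+'=62): chars_in_quartet=1 acc=0x3E bytes_emitted=6
After char 9 ('Q'=16): chars_in_quartet=2 acc=0xF90 bytes_emitted=6
Padding '==': partial quartet acc=0xF90 -> emit F9; bytes_emitted=7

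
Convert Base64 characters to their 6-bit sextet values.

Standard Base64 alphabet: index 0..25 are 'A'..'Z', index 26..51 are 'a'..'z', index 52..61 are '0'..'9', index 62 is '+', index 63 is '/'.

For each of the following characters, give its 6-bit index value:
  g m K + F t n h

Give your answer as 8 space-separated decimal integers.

'g': a..z range, 26 + ord('g') − ord('a') = 32
'm': a..z range, 26 + ord('m') − ord('a') = 38
'K': A..Z range, ord('K') − ord('A') = 10
'+': index 62
'F': A..Z range, ord('F') − ord('A') = 5
't': a..z range, 26 + ord('t') − ord('a') = 45
'n': a..z range, 26 + ord('n') − ord('a') = 39
'h': a..z range, 26 + ord('h') − ord('a') = 33

Answer: 32 38 10 62 5 45 39 33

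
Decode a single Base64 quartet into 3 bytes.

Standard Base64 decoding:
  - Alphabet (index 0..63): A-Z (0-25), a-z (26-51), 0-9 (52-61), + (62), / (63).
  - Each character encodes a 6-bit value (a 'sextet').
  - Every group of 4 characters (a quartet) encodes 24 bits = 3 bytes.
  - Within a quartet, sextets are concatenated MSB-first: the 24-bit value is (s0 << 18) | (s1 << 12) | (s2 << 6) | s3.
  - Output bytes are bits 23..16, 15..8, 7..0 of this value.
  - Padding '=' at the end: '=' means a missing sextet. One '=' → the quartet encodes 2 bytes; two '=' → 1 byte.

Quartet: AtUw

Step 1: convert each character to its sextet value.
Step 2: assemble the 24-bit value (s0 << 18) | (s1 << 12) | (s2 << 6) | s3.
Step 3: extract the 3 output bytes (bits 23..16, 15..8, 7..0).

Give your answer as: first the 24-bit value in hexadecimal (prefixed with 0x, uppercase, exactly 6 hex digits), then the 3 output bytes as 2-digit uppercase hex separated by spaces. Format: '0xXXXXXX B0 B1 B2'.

Answer: 0x02D530 02 D5 30

Derivation:
Sextets: A=0, t=45, U=20, w=48
24-bit: (0<<18) | (45<<12) | (20<<6) | 48
      = 0x000000 | 0x02D000 | 0x000500 | 0x000030
      = 0x02D530
Bytes: (v>>16)&0xFF=02, (v>>8)&0xFF=D5, v&0xFF=30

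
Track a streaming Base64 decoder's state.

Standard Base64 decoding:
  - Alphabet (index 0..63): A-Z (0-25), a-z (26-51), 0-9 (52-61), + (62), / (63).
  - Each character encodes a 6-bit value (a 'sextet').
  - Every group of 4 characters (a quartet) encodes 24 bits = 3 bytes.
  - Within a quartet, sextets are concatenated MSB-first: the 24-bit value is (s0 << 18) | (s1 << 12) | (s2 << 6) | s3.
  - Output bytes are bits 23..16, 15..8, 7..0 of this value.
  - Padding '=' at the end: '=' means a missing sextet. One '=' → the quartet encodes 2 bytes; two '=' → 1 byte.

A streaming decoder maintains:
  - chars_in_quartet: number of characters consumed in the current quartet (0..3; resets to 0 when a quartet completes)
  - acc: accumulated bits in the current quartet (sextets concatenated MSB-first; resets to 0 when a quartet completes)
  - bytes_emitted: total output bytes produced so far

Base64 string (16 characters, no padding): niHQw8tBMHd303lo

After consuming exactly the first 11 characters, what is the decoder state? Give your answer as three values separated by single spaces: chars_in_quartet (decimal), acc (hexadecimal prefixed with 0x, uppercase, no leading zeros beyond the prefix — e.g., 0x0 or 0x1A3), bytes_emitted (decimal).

Answer: 3 0xC1DD 6

Derivation:
After char 0 ('n'=39): chars_in_quartet=1 acc=0x27 bytes_emitted=0
After char 1 ('i'=34): chars_in_quartet=2 acc=0x9E2 bytes_emitted=0
After char 2 ('H'=7): chars_in_quartet=3 acc=0x27887 bytes_emitted=0
After char 3 ('Q'=16): chars_in_quartet=4 acc=0x9E21D0 -> emit 9E 21 D0, reset; bytes_emitted=3
After char 4 ('w'=48): chars_in_quartet=1 acc=0x30 bytes_emitted=3
After char 5 ('8'=60): chars_in_quartet=2 acc=0xC3C bytes_emitted=3
After char 6 ('t'=45): chars_in_quartet=3 acc=0x30F2D bytes_emitted=3
After char 7 ('B'=1): chars_in_quartet=4 acc=0xC3CB41 -> emit C3 CB 41, reset; bytes_emitted=6
After char 8 ('M'=12): chars_in_quartet=1 acc=0xC bytes_emitted=6
After char 9 ('H'=7): chars_in_quartet=2 acc=0x307 bytes_emitted=6
After char 10 ('d'=29): chars_in_quartet=3 acc=0xC1DD bytes_emitted=6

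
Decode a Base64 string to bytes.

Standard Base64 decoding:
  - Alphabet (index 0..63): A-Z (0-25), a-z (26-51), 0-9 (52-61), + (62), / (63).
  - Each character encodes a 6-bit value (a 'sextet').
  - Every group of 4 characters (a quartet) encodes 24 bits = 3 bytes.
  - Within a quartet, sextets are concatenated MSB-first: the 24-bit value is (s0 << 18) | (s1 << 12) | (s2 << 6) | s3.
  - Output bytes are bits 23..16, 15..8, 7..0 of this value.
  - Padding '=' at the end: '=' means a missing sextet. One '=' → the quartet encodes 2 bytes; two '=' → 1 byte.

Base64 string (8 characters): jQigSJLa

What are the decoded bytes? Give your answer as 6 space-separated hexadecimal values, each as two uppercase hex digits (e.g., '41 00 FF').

Answer: 8D 08 A0 48 92 DA

Derivation:
After char 0 ('j'=35): chars_in_quartet=1 acc=0x23 bytes_emitted=0
After char 1 ('Q'=16): chars_in_quartet=2 acc=0x8D0 bytes_emitted=0
After char 2 ('i'=34): chars_in_quartet=3 acc=0x23422 bytes_emitted=0
After char 3 ('g'=32): chars_in_quartet=4 acc=0x8D08A0 -> emit 8D 08 A0, reset; bytes_emitted=3
After char 4 ('S'=18): chars_in_quartet=1 acc=0x12 bytes_emitted=3
After char 5 ('J'=9): chars_in_quartet=2 acc=0x489 bytes_emitted=3
After char 6 ('L'=11): chars_in_quartet=3 acc=0x1224B bytes_emitted=3
After char 7 ('a'=26): chars_in_quartet=4 acc=0x4892DA -> emit 48 92 DA, reset; bytes_emitted=6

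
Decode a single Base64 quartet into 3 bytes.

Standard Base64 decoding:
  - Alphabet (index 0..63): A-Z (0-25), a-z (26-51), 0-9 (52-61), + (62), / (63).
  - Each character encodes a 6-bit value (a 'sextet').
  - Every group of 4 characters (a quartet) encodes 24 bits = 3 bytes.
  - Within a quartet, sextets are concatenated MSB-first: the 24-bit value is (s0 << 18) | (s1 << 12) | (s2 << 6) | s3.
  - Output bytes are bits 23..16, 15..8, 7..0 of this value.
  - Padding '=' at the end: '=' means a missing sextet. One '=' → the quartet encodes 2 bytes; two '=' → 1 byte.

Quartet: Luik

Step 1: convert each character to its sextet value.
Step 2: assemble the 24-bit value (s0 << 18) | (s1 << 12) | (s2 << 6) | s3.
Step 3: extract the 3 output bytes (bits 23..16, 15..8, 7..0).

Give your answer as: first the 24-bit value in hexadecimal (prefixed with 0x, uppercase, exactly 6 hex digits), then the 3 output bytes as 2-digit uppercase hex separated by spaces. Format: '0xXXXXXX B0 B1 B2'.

Sextets: L=11, u=46, i=34, k=36
24-bit: (11<<18) | (46<<12) | (34<<6) | 36
      = 0x2C0000 | 0x02E000 | 0x000880 | 0x000024
      = 0x2EE8A4
Bytes: (v>>16)&0xFF=2E, (v>>8)&0xFF=E8, v&0xFF=A4

Answer: 0x2EE8A4 2E E8 A4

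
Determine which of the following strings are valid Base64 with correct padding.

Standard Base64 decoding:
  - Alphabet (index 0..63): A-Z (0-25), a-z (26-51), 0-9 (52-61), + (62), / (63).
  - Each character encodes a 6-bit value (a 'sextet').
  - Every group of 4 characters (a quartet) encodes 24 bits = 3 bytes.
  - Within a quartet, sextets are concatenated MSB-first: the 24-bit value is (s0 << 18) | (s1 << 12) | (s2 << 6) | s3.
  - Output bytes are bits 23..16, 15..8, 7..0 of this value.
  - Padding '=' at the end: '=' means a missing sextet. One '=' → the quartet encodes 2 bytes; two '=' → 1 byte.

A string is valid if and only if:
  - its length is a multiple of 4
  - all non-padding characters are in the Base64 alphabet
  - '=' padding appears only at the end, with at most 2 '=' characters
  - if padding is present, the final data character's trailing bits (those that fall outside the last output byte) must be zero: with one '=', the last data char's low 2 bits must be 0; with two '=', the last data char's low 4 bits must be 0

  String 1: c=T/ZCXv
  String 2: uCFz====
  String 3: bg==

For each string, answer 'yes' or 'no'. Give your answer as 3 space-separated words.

String 1: 'c=T/ZCXv' → invalid (bad char(s): ['=']; '=' in middle)
String 2: 'uCFz====' → invalid (4 pad chars (max 2))
String 3: 'bg==' → valid

Answer: no no yes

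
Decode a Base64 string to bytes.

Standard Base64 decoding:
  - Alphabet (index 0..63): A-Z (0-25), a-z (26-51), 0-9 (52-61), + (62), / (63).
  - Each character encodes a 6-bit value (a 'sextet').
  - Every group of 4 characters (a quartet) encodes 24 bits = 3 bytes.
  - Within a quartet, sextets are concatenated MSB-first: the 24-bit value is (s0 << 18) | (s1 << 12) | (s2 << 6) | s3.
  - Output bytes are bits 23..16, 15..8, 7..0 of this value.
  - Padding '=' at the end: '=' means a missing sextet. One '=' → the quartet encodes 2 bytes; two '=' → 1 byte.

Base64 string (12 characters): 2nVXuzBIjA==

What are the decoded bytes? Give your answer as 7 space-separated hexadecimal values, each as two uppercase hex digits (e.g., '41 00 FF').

After char 0 ('2'=54): chars_in_quartet=1 acc=0x36 bytes_emitted=0
After char 1 ('n'=39): chars_in_quartet=2 acc=0xDA7 bytes_emitted=0
After char 2 ('V'=21): chars_in_quartet=3 acc=0x369D5 bytes_emitted=0
After char 3 ('X'=23): chars_in_quartet=4 acc=0xDA7557 -> emit DA 75 57, reset; bytes_emitted=3
After char 4 ('u'=46): chars_in_quartet=1 acc=0x2E bytes_emitted=3
After char 5 ('z'=51): chars_in_quartet=2 acc=0xBB3 bytes_emitted=3
After char 6 ('B'=1): chars_in_quartet=3 acc=0x2ECC1 bytes_emitted=3
After char 7 ('I'=8): chars_in_quartet=4 acc=0xBB3048 -> emit BB 30 48, reset; bytes_emitted=6
After char 8 ('j'=35): chars_in_quartet=1 acc=0x23 bytes_emitted=6
After char 9 ('A'=0): chars_in_quartet=2 acc=0x8C0 bytes_emitted=6
Padding '==': partial quartet acc=0x8C0 -> emit 8C; bytes_emitted=7

Answer: DA 75 57 BB 30 48 8C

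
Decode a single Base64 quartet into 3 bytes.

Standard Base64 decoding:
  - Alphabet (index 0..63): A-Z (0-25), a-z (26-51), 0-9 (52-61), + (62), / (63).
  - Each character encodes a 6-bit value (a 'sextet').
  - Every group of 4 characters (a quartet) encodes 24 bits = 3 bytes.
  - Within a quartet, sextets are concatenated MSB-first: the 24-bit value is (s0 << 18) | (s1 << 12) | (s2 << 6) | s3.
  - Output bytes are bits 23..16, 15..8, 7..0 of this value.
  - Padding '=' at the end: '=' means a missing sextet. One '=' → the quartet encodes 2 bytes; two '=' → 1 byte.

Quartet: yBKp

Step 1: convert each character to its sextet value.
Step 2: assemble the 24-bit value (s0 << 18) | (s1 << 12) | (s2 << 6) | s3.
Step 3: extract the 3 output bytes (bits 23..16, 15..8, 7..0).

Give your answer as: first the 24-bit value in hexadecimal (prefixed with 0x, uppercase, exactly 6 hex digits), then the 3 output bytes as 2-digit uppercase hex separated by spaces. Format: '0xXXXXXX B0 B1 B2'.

Answer: 0xC812A9 C8 12 A9

Derivation:
Sextets: y=50, B=1, K=10, p=41
24-bit: (50<<18) | (1<<12) | (10<<6) | 41
      = 0xC80000 | 0x001000 | 0x000280 | 0x000029
      = 0xC812A9
Bytes: (v>>16)&0xFF=C8, (v>>8)&0xFF=12, v&0xFF=A9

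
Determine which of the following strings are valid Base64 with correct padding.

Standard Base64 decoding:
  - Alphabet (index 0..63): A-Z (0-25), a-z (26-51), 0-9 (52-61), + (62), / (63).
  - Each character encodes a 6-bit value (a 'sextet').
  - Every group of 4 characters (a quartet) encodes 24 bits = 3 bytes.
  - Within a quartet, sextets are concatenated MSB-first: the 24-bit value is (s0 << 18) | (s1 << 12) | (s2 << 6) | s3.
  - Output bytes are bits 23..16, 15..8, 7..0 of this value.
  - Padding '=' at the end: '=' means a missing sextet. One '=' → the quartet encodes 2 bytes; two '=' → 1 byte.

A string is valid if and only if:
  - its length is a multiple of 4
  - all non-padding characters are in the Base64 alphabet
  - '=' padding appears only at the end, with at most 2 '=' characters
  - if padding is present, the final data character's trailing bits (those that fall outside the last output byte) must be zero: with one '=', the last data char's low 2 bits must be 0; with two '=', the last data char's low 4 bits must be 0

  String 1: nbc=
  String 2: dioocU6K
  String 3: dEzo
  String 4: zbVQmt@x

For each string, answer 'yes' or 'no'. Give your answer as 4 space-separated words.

String 1: 'nbc=' → valid
String 2: 'dioocU6K' → valid
String 3: 'dEzo' → valid
String 4: 'zbVQmt@x' → invalid (bad char(s): ['@'])

Answer: yes yes yes no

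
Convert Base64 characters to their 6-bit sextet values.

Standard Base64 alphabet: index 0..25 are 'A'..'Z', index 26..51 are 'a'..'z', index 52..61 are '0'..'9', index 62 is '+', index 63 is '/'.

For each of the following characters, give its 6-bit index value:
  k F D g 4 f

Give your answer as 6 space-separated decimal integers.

'k': a..z range, 26 + ord('k') − ord('a') = 36
'F': A..Z range, ord('F') − ord('A') = 5
'D': A..Z range, ord('D') − ord('A') = 3
'g': a..z range, 26 + ord('g') − ord('a') = 32
'4': 0..9 range, 52 + ord('4') − ord('0') = 56
'f': a..z range, 26 + ord('f') − ord('a') = 31

Answer: 36 5 3 32 56 31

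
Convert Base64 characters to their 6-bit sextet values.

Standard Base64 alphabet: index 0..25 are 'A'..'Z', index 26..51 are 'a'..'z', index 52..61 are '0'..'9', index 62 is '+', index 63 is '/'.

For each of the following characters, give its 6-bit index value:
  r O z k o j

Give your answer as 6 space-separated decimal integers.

Answer: 43 14 51 36 40 35

Derivation:
'r': a..z range, 26 + ord('r') − ord('a') = 43
'O': A..Z range, ord('O') − ord('A') = 14
'z': a..z range, 26 + ord('z') − ord('a') = 51
'k': a..z range, 26 + ord('k') − ord('a') = 36
'o': a..z range, 26 + ord('o') − ord('a') = 40
'j': a..z range, 26 + ord('j') − ord('a') = 35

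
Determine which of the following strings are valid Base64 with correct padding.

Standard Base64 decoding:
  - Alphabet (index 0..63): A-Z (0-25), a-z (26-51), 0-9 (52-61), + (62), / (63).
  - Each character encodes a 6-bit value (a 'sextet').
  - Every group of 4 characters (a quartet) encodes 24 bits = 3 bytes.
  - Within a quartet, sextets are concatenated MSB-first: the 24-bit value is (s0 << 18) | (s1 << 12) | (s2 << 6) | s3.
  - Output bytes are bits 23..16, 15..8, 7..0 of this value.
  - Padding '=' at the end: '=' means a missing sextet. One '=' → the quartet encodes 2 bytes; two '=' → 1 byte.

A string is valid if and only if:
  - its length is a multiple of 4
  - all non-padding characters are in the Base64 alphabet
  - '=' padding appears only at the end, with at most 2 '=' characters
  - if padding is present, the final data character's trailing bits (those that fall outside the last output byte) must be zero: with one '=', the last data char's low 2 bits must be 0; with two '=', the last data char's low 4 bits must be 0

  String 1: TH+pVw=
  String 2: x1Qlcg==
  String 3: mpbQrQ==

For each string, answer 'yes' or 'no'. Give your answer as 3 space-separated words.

Answer: no yes yes

Derivation:
String 1: 'TH+pVw=' → invalid (len=7 not mult of 4)
String 2: 'x1Qlcg==' → valid
String 3: 'mpbQrQ==' → valid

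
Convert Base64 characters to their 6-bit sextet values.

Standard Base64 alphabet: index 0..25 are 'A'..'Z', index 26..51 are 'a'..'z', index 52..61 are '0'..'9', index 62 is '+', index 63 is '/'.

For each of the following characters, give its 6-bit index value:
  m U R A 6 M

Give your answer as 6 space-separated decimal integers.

Answer: 38 20 17 0 58 12

Derivation:
'm': a..z range, 26 + ord('m') − ord('a') = 38
'U': A..Z range, ord('U') − ord('A') = 20
'R': A..Z range, ord('R') − ord('A') = 17
'A': A..Z range, ord('A') − ord('A') = 0
'6': 0..9 range, 52 + ord('6') − ord('0') = 58
'M': A..Z range, ord('M') − ord('A') = 12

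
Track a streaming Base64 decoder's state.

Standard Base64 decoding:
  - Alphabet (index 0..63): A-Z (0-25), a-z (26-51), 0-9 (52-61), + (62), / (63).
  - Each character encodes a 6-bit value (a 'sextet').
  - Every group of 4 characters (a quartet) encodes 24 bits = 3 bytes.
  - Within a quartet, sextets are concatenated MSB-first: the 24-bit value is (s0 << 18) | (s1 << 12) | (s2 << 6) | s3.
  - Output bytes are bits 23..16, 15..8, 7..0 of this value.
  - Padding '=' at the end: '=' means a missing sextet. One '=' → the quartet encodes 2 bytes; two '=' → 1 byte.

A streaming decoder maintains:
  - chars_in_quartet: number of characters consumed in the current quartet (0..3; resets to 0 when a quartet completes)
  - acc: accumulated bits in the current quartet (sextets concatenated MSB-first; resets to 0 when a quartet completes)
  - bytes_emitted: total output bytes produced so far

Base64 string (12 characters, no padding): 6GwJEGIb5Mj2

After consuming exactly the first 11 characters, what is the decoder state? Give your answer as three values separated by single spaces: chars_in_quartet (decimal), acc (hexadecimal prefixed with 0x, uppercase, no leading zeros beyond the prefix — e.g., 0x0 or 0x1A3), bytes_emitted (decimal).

Answer: 3 0x39323 6

Derivation:
After char 0 ('6'=58): chars_in_quartet=1 acc=0x3A bytes_emitted=0
After char 1 ('G'=6): chars_in_quartet=2 acc=0xE86 bytes_emitted=0
After char 2 ('w'=48): chars_in_quartet=3 acc=0x3A1B0 bytes_emitted=0
After char 3 ('J'=9): chars_in_quartet=4 acc=0xE86C09 -> emit E8 6C 09, reset; bytes_emitted=3
After char 4 ('E'=4): chars_in_quartet=1 acc=0x4 bytes_emitted=3
After char 5 ('G'=6): chars_in_quartet=2 acc=0x106 bytes_emitted=3
After char 6 ('I'=8): chars_in_quartet=3 acc=0x4188 bytes_emitted=3
After char 7 ('b'=27): chars_in_quartet=4 acc=0x10621B -> emit 10 62 1B, reset; bytes_emitted=6
After char 8 ('5'=57): chars_in_quartet=1 acc=0x39 bytes_emitted=6
After char 9 ('M'=12): chars_in_quartet=2 acc=0xE4C bytes_emitted=6
After char 10 ('j'=35): chars_in_quartet=3 acc=0x39323 bytes_emitted=6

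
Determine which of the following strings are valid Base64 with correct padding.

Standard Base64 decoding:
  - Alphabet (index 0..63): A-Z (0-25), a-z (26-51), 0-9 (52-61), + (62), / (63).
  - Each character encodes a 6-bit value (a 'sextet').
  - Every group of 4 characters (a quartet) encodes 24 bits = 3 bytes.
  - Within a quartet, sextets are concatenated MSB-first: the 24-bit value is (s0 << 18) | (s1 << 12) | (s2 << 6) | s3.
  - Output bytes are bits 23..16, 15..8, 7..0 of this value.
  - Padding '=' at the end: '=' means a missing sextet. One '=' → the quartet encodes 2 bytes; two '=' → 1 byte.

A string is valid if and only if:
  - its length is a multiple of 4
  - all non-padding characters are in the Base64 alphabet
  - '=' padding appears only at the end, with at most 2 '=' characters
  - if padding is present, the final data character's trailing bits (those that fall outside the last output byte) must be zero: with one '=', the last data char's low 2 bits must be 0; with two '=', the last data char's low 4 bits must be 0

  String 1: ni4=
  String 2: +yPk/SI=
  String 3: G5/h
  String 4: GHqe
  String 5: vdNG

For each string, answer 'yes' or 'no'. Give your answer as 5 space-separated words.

Answer: yes yes yes yes yes

Derivation:
String 1: 'ni4=' → valid
String 2: '+yPk/SI=' → valid
String 3: 'G5/h' → valid
String 4: 'GHqe' → valid
String 5: 'vdNG' → valid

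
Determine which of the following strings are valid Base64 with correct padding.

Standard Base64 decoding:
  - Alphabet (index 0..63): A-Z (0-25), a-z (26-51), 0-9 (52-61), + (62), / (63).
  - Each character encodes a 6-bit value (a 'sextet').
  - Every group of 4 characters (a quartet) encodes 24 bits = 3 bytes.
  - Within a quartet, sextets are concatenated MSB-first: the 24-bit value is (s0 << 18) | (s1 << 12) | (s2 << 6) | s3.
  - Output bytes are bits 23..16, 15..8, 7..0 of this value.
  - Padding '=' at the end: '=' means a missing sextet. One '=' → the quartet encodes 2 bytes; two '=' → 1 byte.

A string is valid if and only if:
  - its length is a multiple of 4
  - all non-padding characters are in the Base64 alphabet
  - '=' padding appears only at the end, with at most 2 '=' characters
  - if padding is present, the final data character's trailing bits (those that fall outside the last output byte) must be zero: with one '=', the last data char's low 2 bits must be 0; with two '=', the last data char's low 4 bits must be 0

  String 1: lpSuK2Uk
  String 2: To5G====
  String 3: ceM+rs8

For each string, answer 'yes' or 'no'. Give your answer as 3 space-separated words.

String 1: 'lpSuK2Uk' → valid
String 2: 'To5G====' → invalid (4 pad chars (max 2))
String 3: 'ceM+rs8' → invalid (len=7 not mult of 4)

Answer: yes no no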